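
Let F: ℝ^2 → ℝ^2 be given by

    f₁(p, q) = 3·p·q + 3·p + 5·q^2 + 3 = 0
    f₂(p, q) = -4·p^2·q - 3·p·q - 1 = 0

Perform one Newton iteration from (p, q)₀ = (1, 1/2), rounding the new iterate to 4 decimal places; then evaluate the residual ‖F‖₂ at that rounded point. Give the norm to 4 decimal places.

At (1, 1/2): F = (8.7500, -4.5000).
Jacobian J = [[3·q + 3, 3·p + 10·q], [-8·p·q - 3·q, -4·p^2 - 3·p]].
At the point, J = [[4.5000, 8.0000], [-5.5000, -7.0000]] (det J = 12.5000).
Solving J·Δ = −F gives Δ = (2.0200, -2.2300).
Then the next iterate is (p, q)₁ = (3.0200, -1.7300).
Re-evaluating at (3.0200, -1.7300): F = (11.3507, 77.786968), so ‖F‖₂ = 78.6108.

78.6108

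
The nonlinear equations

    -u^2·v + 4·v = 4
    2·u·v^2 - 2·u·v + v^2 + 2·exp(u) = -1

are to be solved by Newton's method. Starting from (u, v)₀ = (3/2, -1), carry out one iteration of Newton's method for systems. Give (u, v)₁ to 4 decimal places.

At (3/2, -1): F = (-5.7500, 16.963378).
Jacobian J = [[-2·u·v, -u^2 + 4], [2·v^2 - 2·v + 2·exp(u), 4·u·v - 2·u + 2·v]].
At the point, J = [[3.0000, 1.7500], [12.963378, -11.0000]] (det J = -55.685912).
Solving J·Δ = −F gives Δ = (0.6027, 2.2524).
Then the next iterate is (u, v)₁ = (2.1027, 1.2524).

(2.1027, 1.2524)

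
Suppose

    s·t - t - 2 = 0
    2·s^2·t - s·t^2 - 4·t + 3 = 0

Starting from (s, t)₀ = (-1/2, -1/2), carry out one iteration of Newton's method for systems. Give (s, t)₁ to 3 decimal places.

At (-1/2, -1/2): F = (-1.250, 4.875).
Jacobian J = [[t, s - 1], [4·s·t - t^2, 2·s^2 - 2·s·t - 4]].
At the point, J = [[-0.500, -1.500], [0.750, -4.000]] (det J = 3.125).
Solving J·Δ = −F gives Δ = (-3.940, 0.480).
Then the next iterate is (s, t)₁ = (-4.440, -0.020).

(-4.440, -0.020)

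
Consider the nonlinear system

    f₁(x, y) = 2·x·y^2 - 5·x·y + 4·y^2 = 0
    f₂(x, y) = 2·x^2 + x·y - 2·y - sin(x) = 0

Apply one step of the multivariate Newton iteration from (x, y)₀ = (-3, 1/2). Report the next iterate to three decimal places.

(-1.375, 0.212)

At (-3, 1/2): F = (7.000, 15.64112).
Jacobian J = [[2·y^2 - 5·y, 4·x·y - 5·x + 8·y], [4·x + y - cos(x), x - 2]].
At the point, J = [[-2.000, 13.000], [-10.51001, -5.000]] (det J = 146.63010).
Solving J·Δ = −F gives Δ = (1.625, -0.288).
Then the next iterate is (x, y)₁ = (-1.375, 0.212).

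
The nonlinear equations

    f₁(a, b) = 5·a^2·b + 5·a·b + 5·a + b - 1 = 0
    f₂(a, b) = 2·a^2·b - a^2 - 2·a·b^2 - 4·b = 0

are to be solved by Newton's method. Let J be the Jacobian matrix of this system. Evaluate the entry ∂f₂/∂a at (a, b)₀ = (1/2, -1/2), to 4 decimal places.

∂f₂/∂a = 4·a·b - 2·a - 2·b^2.
At (1/2, -1/2) this is -2.5000.

-2.5000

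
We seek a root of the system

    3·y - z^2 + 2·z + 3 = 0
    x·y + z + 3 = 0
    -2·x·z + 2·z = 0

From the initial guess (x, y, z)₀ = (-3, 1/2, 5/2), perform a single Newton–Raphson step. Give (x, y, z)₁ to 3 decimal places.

(13.333, 7.125, 10.208)

At (-3, 1/2, 5/2): F = (3.250, 4.000, 20.000).
Jacobian J = [[0, 3, -2·z + 2], [y, x, 1], [-2·z, 0, -2·x + 2]].
At the point, J = [[0.000, 3.000, -3.000], [0.500, -3.000, 1.000], [-5.000, 0.000, 8.000]] (det J = 18.000).
Solving J·Δ = −F gives Δ = (16.333, 6.625, 7.708).
Then the next iterate is (x, y, z)₁ = (13.333, 7.125, 10.208).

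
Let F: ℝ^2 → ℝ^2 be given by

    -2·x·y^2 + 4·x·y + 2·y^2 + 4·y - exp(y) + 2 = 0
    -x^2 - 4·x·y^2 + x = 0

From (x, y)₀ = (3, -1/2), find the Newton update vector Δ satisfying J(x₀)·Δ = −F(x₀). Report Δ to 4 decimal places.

At (3, -1/2): F = (-7.606531, -9.0000).
Jacobian J = [[-2·y^2 + 4·y, -4·x·y + 4·x + 4·y - exp(y) + 4], [-2·x - 4·y^2 + 1, -8·x·y]].
At the point, J = [[-2.5000, 19.393469], [-6.0000, 12.0000]] (det J = 86.360816).
Solving J·Δ = −F gives Δ = (-0.9641, 0.2679).

(-0.9641, 0.2679)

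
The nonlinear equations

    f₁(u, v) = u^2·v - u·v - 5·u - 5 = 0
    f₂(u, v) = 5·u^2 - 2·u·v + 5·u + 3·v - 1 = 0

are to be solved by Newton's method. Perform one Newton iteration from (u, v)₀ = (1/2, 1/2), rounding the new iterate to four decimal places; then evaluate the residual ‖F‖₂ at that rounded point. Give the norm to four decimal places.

47.1815

At (1/2, 1/2): F = (-7.6250, 3.7500).
Jacobian J = [[2·u·v - v - 5, u^2 - u], [10·u - 2·v + 5, -2·u + 3]].
At the point, J = [[-5.0000, -0.2500], [9.0000, 2.0000]] (det J = -7.7500).
Solving J·Δ = −F gives Δ = (-1.8468, 6.4355).
Then the next iterate is (u, v)₁ = (-1.3468, 6.9355).
Re-evaluating at (-1.3468, 6.9355): F = (23.654828, 40.823314), so ‖F‖₂ = 47.1815.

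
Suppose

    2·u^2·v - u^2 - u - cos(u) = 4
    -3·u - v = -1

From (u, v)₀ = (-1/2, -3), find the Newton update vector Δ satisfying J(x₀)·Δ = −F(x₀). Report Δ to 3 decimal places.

At (-1/2, -3): F = (-6.12758, 5.500).
Jacobian J = [[4·u·v - 2·u + sin(u) - 1, 2·u^2], [-3, -1]].
At the point, J = [[5.52057, 0.500], [-3.000, -1.000]] (det J = -4.02057).
Solving J·Δ = −F gives Δ = (0.840, 2.980).

(0.840, 2.980)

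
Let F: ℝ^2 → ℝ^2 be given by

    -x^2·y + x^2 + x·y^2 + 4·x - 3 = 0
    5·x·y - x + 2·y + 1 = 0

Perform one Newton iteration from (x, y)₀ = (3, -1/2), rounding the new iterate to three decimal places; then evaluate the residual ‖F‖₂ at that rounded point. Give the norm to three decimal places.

6.389

At (3, -1/2): F = (23.250, -10.500).
Jacobian J = [[-2·x·y + 2·x + y^2 + 4, -x^2 + 2·x·y], [5·y - 1, 5·x + 2]].
At the point, J = [[13.250, -12.000], [-3.500, 17.000]] (det J = 183.250).
Solving J·Δ = −F gives Δ = (-1.469, 0.315).
Then the next iterate is (x, y)₁ = (1.531, -0.185).
Re-evaluating at (1.531, -0.185): F = (5.95399, -2.31717), so ‖F‖₂ = 6.389.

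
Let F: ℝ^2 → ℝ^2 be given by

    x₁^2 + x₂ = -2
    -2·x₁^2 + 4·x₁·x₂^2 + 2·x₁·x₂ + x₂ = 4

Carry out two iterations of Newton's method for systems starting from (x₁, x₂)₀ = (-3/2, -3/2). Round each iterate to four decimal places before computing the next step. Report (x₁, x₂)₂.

(0.9299, -0.9606)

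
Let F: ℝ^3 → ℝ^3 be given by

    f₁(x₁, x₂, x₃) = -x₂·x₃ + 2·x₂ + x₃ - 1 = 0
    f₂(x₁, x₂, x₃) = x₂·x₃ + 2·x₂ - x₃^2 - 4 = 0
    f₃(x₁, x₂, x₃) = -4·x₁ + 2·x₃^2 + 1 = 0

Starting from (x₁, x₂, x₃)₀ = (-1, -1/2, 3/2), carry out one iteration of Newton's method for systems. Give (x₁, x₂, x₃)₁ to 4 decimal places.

(0.3304, 1.0893, 0.8036)

At (-1, -1/2, 3/2): F = (0.2500, -8.0000, 9.5000).
Jacobian J = [[0, -x₃ + 2, -x₂ + 1], [0, x₃ + 2, x₂ - 2·x₃], [-4, 0, 4·x₃]].
At the point, J = [[0.0000, 0.5000, 1.5000], [0.0000, 3.5000, -3.5000], [-4.0000, 0.0000, 6.0000]] (det J = 28.0000).
Solving J·Δ = −F gives Δ = (1.3304, 1.5893, -0.6964).
Then the next iterate is (x₁, x₂, x₃)₁ = (0.3304, 1.0893, 0.8036).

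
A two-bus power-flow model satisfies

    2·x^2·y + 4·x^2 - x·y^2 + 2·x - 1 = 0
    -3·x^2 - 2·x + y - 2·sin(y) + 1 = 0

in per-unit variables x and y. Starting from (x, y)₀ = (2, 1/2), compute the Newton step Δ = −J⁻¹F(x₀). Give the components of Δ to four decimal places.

At (2, 1/2): F = (22.5000, -15.458851).
Jacobian J = [[4·x·y + 8·x - y^2 + 2, 2·x^2 - 2·x·y], [-6·x - 2, -2·cos(y) + 1]].
At the point, J = [[21.7500, 6.0000], [-14.0000, -0.755165]] (det J = 67.575159).
Solving J·Δ = −F gives Δ = (-1.1212, 0.3142).

(-1.1212, 0.3142)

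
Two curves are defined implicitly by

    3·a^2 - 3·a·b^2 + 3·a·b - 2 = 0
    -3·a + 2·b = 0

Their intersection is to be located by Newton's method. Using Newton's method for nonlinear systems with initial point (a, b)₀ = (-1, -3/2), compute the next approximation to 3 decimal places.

(-0.652, -0.979)

At (-1, -3/2): F = (12.250, 0.000).
Jacobian J = [[6·a - 3·b^2 + 3·b, -6·a·b + 3·a], [-3, 2]].
At the point, J = [[-17.250, -12.000], [-3.000, 2.000]] (det J = -70.500).
Solving J·Δ = −F gives Δ = (0.348, 0.521).
Then the next iterate is (a, b)₁ = (-0.652, -0.979).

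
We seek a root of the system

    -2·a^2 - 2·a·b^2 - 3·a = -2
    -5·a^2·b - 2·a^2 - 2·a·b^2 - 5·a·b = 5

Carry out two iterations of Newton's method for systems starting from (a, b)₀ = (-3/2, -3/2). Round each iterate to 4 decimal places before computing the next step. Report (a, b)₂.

(-2.4281, -0.8727)

At (-3/2, -3/2): F = (8.7500, 2.8750).
Jacobian J = [[-4·a - 2·b^2 - 3, -4·a·b], [-10·a·b - 4·a - 2·b^2 - 5·b, -5·a^2 - 4·a·b - 5·a]].
At the point, J = [[-1.5000, -9.0000], [-13.5000, -12.7500]] (det J = -102.3750).
Solving J·Δ = −F gives Δ = (-0.8370, 1.1117).
Then the next iterate is (a, b)₁ = (-2.3370, -0.3883).
Round to (-2.3370, -0.3883) and repeat: F = (-1.207407, -9.152056), J = [[6.046446, -3.629828], [1.913375, -19.252673]].
Δ = (-0.0911, -0.4844), so (a, b)₂ = (-2.4281, -0.8727).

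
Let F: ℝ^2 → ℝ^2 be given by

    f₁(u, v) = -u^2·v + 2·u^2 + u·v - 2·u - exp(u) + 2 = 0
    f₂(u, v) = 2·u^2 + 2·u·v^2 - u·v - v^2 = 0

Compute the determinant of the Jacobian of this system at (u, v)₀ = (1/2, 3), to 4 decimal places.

J = [[-2·u·v + 4·u + v - exp(u) - 2, -u^2 + u], [4·u + 2·v^2 - v, 4·u·v - u - 2·v]].
At the point, J = [[-1.648721, 0.2500], [17.0000, -0.5000]].
det J = -3.4256.

-3.4256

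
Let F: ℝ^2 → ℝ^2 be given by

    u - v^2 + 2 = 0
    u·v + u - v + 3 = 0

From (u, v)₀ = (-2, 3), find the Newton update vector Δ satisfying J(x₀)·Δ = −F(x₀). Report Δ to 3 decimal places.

At (-2, 3): F = (-9.000, -8.000).
Jacobian J = [[1, -2·v], [v + 1, u - 1]].
At the point, J = [[1.000, -6.000], [4.000, -3.000]] (det J = 21.000).
Solving J·Δ = −F gives Δ = (1.000, -1.333).

(1.000, -1.333)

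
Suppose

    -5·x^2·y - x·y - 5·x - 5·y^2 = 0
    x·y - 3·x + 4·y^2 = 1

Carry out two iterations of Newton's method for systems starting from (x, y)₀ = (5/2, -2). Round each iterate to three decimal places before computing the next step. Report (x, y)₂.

(1.561, -1.410)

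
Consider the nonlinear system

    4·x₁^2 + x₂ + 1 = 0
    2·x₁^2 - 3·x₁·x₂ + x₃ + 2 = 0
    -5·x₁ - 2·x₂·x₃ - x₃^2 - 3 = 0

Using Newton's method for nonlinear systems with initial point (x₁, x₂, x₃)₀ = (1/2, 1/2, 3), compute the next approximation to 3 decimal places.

At (1/2, 1/2, 3): F = (2.500, 4.750, -17.500).
Jacobian J = [[8·x₁, 1, 0], [4·x₁ - 3·x₂, -3·x₁, 1], [-5, -2·x₃, -2·x₂ - 2·x₃]].
At the point, J = [[4.000, 1.000, 0.000], [0.500, -1.500, 1.000], [-5.000, -6.000, -7.000]] (det J = 64.500).
Solving J·Δ = −F gives Δ = (-0.884, 1.035, -2.756).
Then the next iterate is (x₁, x₂, x₃)₁ = (-0.384, 1.535, 0.244).

(-0.384, 1.535, 0.244)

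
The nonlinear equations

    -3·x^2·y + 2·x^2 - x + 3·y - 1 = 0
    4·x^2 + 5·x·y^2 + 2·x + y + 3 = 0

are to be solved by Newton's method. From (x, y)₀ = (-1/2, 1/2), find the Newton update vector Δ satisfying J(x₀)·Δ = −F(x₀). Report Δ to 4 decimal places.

(2.0714, 0.8810)

At (-1/2, 1/2): F = (1.1250, 2.8750).
Jacobian J = [[-6·x·y + 4·x - 1, -3·x^2 + 3], [8·x + 5·y^2 + 2, 10·x·y + 1]].
At the point, J = [[-1.5000, 2.2500], [-0.7500, -1.5000]] (det J = 3.9375).
Solving J·Δ = −F gives Δ = (2.0714, 0.8810).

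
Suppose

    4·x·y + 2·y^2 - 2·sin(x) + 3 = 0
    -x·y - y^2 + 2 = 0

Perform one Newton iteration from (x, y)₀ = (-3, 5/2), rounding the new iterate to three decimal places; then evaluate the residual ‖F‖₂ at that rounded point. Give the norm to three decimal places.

At (-3, 5/2): F = (-14.21776, 3.250).
Jacobian J = [[4·y - 2·cos(x), 4·x + 4·y], [-y, -x - 2·y]].
At the point, J = [[11.97998, -2.000], [-2.500, -2.000]] (det J = -28.95997).
Solving J·Δ = −F gives Δ = (1.206, 0.117).
Then the next iterate is (x, y)₁ = (-1.794, 2.617).
Re-evaluating at (-1.794, 2.617): F = (-0.13183, -0.15379), so ‖F‖₂ = 0.203.

0.203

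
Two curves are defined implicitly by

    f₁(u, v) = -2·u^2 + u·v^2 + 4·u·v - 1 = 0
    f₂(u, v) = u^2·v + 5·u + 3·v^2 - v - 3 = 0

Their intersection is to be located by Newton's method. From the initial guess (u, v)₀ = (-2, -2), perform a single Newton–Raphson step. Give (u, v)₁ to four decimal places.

(-1.7500, -2.4167)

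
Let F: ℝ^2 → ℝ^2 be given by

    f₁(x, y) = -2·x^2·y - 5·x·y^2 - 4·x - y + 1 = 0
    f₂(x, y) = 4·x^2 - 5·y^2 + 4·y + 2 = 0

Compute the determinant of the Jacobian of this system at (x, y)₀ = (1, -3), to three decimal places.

-1474.000

J = [[-4·x·y - 5·y^2 - 4, -2·x^2 - 10·x·y - 1], [8·x, -10·y + 4]].
At the point, J = [[-37.000, 27.000], [8.000, 34.000]].
det J = -1474.000.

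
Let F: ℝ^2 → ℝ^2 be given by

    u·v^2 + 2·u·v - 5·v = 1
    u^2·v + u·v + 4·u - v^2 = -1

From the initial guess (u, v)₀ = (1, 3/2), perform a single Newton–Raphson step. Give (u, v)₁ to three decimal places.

(1.619, 12.512)

At (1, 3/2): F = (-3.250, 5.750).
Jacobian J = [[v^2 + 2·v, 2·u·v + 2·u - 5], [2·u·v + v + 4, u^2 + u - 2·v]].
At the point, J = [[5.250, 0.000], [8.500, -1.000]] (det J = -5.250).
Solving J·Δ = −F gives Δ = (0.619, 11.012).
Then the next iterate is (u, v)₁ = (1.619, 12.512).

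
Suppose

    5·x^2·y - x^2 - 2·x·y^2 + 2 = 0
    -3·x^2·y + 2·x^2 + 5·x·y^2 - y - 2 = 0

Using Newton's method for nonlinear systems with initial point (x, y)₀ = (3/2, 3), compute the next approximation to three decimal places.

At (3/2, 3): F = (6.500, 46.750).
Jacobian J = [[10·x·y - 2·x - 2·y^2, 5·x^2 - 4·x·y], [-6·x·y + 4·x + 5·y^2, -3·x^2 + 10·x·y - 1]].
At the point, J = [[24.000, -6.750], [24.000, 37.250]] (det J = 1056.000).
Solving J·Δ = −F gives Δ = (-0.528, -0.915).
Then the next iterate is (x, y)₁ = (0.972, 2.085).

(0.972, 2.085)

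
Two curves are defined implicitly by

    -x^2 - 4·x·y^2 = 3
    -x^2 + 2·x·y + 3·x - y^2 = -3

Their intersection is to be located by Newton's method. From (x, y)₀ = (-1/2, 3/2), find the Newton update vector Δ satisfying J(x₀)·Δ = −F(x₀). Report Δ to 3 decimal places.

(1.000, 1.125)

At (-1/2, 3/2): F = (1.250, -2.500).
Jacobian J = [[-2·x - 4·y^2, -8·x·y], [-2·x + 2·y + 3, 2·x - 2·y]].
At the point, J = [[-8.000, 6.000], [7.000, -4.000]] (det J = -10.000).
Solving J·Δ = −F gives Δ = (1.000, 1.125).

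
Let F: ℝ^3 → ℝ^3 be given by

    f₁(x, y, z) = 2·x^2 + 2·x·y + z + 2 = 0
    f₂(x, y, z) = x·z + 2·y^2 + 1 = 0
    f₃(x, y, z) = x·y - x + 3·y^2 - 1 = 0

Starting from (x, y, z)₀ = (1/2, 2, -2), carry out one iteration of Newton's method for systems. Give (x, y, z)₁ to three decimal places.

At (1/2, 2, -2): F = (2.500, 8.000, 11.500).
Jacobian J = [[4·x + 2·y, 2·x, 1], [z, 4·y, x], [y - 1, x + 6·y, 0]].
At the point, J = [[6.000, 1.000, 1.000], [-2.000, 8.000, 0.500], [1.000, 12.500, 0.000]] (det J = -70.000).
Solving J·Δ = −F gives Δ = (-0.027, -0.918, -1.421).
Then the next iterate is (x, y, z)₁ = (0.473, 1.082, -3.421).

(0.473, 1.082, -3.421)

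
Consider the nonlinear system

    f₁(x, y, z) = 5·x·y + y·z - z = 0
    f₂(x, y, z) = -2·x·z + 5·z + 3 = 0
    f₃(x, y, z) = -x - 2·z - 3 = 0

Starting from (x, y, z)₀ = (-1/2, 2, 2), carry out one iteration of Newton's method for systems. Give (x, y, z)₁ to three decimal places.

At (-1/2, 2, 2): F = (-3.000, 15.000, -6.500).
Jacobian J = [[5·y, 5·x + z, y - 1], [-2·z, 0, -2·x + 5], [-1, 0, -2]].
At the point, J = [[10.000, -0.500, 1.000], [-4.000, 0.000, 6.000], [-1.000, 0.000, -2.000]] (det J = 7.000).
Solving J·Δ = −F gives Δ = (-0.643, -24.714, -2.929).
Then the next iterate is (x, y, z)₁ = (-1.143, -22.714, -0.929).

(-1.143, -22.714, -0.929)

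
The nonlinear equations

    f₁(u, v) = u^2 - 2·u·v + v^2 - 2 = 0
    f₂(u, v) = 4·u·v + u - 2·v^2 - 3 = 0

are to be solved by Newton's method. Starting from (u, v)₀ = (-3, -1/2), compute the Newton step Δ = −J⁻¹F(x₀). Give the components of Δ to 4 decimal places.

(0.7273, -0.1227)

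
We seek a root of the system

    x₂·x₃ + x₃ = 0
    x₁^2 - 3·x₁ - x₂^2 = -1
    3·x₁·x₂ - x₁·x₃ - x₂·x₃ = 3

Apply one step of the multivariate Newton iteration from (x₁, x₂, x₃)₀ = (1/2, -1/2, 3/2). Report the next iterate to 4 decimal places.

At (1/2, -1/2, 3/2): F = (0.7500, -0.5000, -3.7500).
Jacobian J = [[0, x₃, x₂ + 1], [2·x₁ - 3, -2·x₂, 0], [3·x₂ - x₃, 3·x₁ - x₃, -x₁ - x₂]].
At the point, J = [[0.0000, 1.5000, 0.5000], [-2.0000, 1.0000, 0.0000], [-3.0000, 0.0000, 0.0000]] (det J = 1.5000).
Solving J·Δ = −F gives Δ = (-1.2500, -2.0000, 4.5000).
Then the next iterate is (x₁, x₂, x₃)₁ = (-0.7500, -2.5000, 6.0000).

(-0.7500, -2.5000, 6.0000)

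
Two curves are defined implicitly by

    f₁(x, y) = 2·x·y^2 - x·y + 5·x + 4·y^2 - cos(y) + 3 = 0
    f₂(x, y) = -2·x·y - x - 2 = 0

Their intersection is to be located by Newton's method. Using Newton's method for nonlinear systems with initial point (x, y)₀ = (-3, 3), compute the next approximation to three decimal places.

(-3.832, -1.138)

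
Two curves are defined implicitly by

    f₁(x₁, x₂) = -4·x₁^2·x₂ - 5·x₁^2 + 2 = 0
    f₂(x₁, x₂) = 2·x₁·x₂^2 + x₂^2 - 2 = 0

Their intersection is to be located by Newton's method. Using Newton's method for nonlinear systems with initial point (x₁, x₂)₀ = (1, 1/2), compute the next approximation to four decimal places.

(0.5000, 1.0000)

At (1, 1/2): F = (-5.0000, -1.2500).
Jacobian J = [[-8·x₁·x₂ - 10·x₁, -4·x₁^2], [2·x₂^2, 4·x₁·x₂ + 2·x₂]].
At the point, J = [[-14.0000, -4.0000], [0.5000, 3.0000]] (det J = -40.0000).
Solving J·Δ = −F gives Δ = (-0.5000, 0.5000).
Then the next iterate is (x₁, x₂)₁ = (0.5000, 1.0000).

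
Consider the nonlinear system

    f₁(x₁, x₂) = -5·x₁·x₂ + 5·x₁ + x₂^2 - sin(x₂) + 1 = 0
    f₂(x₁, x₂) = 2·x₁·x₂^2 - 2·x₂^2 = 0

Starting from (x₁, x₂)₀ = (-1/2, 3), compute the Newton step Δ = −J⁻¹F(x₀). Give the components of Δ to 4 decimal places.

(1.2233, -0.2767)

At (-1/2, 3): F = (14.858880, -27.0000).
Jacobian J = [[-5·x₂ + 5, -5·x₁ + 2·x₂ - cos(x₂)], [2·x₂^2, 4·x₁·x₂ - 4·x₂]].
At the point, J = [[-10.0000, 9.489992], [18.0000, -18.0000]] (det J = 9.180135).
Solving J·Δ = −F gives Δ = (1.2233, -0.2767).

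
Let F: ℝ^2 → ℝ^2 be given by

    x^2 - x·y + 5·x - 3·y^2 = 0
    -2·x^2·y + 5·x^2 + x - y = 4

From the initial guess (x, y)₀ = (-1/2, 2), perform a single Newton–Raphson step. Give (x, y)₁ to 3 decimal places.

At (-1/2, 2): F = (-13.250, -6.250).
Jacobian J = [[2·x - y + 5, -x - 6·y], [-4·x·y + 10·x + 1, -2·x^2 - 1]].
At the point, J = [[2.000, -11.500], [0.000, -1.500]] (det J = -3.000).
Solving J·Δ = −F gives Δ = (-17.333, -4.167).
Then the next iterate is (x, y)₁ = (-17.833, -2.167).

(-17.833, -2.167)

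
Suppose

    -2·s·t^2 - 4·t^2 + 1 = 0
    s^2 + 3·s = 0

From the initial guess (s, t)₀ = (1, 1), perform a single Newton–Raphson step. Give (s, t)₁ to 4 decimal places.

(0.2000, 0.7167)

At (1, 1): F = (-5.0000, 4.0000).
Jacobian J = [[-2·t^2, -4·s·t - 8·t], [2·s + 3, 0]].
At the point, J = [[-2.0000, -12.0000], [5.0000, 0.0000]] (det J = 60.0000).
Solving J·Δ = −F gives Δ = (-0.8000, -0.2833).
Then the next iterate is (s, t)₁ = (0.2000, 0.7167).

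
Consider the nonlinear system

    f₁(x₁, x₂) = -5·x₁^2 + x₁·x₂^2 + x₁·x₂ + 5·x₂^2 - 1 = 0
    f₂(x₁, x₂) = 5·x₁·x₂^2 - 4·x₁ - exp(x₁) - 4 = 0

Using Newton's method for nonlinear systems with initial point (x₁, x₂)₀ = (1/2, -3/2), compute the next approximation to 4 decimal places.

At (1/2, -3/2): F = (9.3750, -2.023721).
Jacobian J = [[-10·x₁ + x₂^2 + x₂, 2·x₁·x₂ + x₁ + 10·x₂], [5·x₂^2 - exp(x₁) - 4, 10·x₁·x₂]].
At the point, J = [[-4.2500, -16.0000], [5.601279, -7.5000]] (det J = 121.495460).
Solving J·Δ = −F gives Δ = (0.8452, 0.3614).
Then the next iterate is (x₁, x₂)₁ = (1.3452, -1.1386).

(1.3452, -1.1386)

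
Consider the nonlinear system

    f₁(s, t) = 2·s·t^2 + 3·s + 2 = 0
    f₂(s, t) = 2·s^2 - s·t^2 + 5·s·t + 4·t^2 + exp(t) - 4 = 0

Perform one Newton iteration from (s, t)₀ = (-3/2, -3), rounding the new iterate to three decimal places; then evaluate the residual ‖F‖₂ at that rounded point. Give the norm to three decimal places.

At (-3/2, -3): F = (-29.500, 72.54979).
Jacobian J = [[2·t^2 + 3, 4·s·t], [4·s - t^2 + 5·t, -2·s·t + 5·s + 8·t + exp(t)]].
At the point, J = [[21.000, 18.000], [-30.000, -40.45021]] (det J = -309.45447).
Solving J·Δ = −F gives Δ = (-0.364, 2.063).
Then the next iterate is (s, t)₁ = (-1.864, -0.937).
Re-evaluating at (-1.864, -0.937): F = (-6.86507, 17.22204), so ‖F‖₂ = 18.540.

18.540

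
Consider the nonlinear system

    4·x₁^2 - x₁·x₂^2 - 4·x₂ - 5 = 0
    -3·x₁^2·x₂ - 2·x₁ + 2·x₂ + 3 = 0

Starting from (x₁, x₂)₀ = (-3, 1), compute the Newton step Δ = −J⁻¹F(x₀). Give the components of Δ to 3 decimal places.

At (-3, 1): F = (30.000, -16.000).
Jacobian J = [[8·x₁ - x₂^2, -2·x₁·x₂ - 4], [-6·x₁·x₂ - 2, -3·x₁^2 + 2]].
At the point, J = [[-25.000, 2.000], [16.000, -25.000]] (det J = 593.000).
Solving J·Δ = −F gives Δ = (1.211, 0.135).

(1.211, 0.135)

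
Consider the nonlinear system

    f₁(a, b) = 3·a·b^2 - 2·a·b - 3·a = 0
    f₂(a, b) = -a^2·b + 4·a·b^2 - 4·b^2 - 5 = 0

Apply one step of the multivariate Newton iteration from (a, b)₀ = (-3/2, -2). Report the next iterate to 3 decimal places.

At (-3/2, -2): F = (-19.500, -40.500).
Jacobian J = [[3·b^2 - 2·b - 3, 6·a·b - 2·a], [-2·a·b + 4·b^2, -a^2 + 8·a·b - 8·b]].
At the point, J = [[13.000, 21.000], [10.000, 37.750]] (det J = 280.750).
Solving J·Δ = −F gives Δ = (-0.407, 1.181).
Then the next iterate is (a, b)₁ = (-1.907, -0.819).

(-1.907, -0.819)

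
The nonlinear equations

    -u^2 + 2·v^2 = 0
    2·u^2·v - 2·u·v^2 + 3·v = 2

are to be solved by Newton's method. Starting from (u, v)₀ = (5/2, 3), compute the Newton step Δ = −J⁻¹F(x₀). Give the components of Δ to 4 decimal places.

At (5/2, 3): F = (11.7500, -0.5000).
Jacobian J = [[-2·u, 4·v], [4·u·v - 2·v^2, 2·u^2 - 4·u·v + 3]].
At the point, J = [[-5.0000, 12.0000], [12.0000, -14.5000]] (det J = -71.5000).
Solving J·Δ = −F gives Δ = (-2.2990, -1.9371).

(-2.2990, -1.9371)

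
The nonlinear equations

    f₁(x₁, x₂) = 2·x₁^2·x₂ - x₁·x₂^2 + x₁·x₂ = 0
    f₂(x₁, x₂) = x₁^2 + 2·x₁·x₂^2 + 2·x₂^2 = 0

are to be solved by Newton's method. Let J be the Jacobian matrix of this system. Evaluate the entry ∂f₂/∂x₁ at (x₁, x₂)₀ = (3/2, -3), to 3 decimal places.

21.000

∂f₂/∂x₁ = 2·x₁ + 2·x₂^2.
At (3/2, -3) this is 21.000.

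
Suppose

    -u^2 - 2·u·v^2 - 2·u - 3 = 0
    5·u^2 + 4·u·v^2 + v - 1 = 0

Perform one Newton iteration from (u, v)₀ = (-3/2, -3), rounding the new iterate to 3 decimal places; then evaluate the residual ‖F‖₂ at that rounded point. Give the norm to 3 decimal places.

14.722

At (-3/2, -3): F = (24.750, -46.750).
Jacobian J = [[-2·u - 2·v^2 - 2, -4·u·v], [10·u + 4·v^2, 8·u·v + 1]].
At the point, J = [[-17.000, -18.000], [21.000, 37.000]] (det J = -251.000).
Solving J·Δ = −F gives Δ = (0.296, 1.096).
Then the next iterate is (u, v)₁ = (-1.204, -1.904).
Re-evaluating at (-1.204, -1.904): F = (6.68790, -13.11496), so ‖F‖₂ = 14.722.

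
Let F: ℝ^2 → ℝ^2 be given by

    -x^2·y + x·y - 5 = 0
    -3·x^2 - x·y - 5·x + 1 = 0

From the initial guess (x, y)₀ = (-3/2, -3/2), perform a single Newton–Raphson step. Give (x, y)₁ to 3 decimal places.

(-1.419, -1.462)

At (-3/2, -3/2): F = (0.625, -0.500).
Jacobian J = [[-2·x·y + y, -x^2 + x], [-6·x - y - 5, -x]].
At the point, J = [[-6.000, -3.750], [5.500, 1.500]] (det J = 11.625).
Solving J·Δ = −F gives Δ = (0.081, 0.038).
Then the next iterate is (x, y)₁ = (-1.419, -1.462).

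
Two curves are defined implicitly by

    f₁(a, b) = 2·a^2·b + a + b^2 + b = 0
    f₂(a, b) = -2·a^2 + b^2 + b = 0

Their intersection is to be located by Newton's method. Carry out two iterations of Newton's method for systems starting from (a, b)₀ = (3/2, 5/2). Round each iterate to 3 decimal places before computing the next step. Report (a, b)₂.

At (3/2, 5/2): F = (21.500, 4.250).
Jacobian J = [[4·a·b + 1, 2·a^2 + 2·b + 1], [-4·a, 2·b + 1]].
At the point, J = [[16.000, 10.500], [-6.000, 6.000]] (det J = 159.000).
Solving J·Δ = −F gives Δ = (-0.531, -1.239).
Then the next iterate is (a, b)₁ = (0.969, 1.261).
Round to (0.969, 1.261) and repeat: F = (6.18818, 0.97320), J = [[5.88764, 5.39992], [-3.876, 3.522]].
Δ = (-0.397, -0.713), so (a, b)₂ = (0.572, 0.548).

(0.572, 0.548)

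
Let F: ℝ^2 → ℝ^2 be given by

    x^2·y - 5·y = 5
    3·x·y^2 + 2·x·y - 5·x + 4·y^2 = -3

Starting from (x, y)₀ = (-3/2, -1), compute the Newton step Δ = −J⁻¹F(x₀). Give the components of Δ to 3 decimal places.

(2.368, 1.765)

At (-3/2, -1): F = (-2.250, 13.000).
Jacobian J = [[2·x·y, x^2 - 5], [3·y^2 + 2·y - 5, 6·x·y + 2·x + 8·y]].
At the point, J = [[3.000, -2.750], [-4.000, -2.000]] (det J = -17.000).
Solving J·Δ = −F gives Δ = (2.368, 1.765).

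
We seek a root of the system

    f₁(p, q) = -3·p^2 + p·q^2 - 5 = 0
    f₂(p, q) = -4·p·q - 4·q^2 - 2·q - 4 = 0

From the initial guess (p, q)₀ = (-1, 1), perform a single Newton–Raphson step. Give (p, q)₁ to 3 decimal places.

(-0.160, -0.560)

At (-1, 1): F = (-9.000, -6.000).
Jacobian J = [[-6·p + q^2, 2·p·q], [-4·q, -4·p - 8·q - 2]].
At the point, J = [[7.000, -2.000], [-4.000, -6.000]] (det J = -50.000).
Solving J·Δ = −F gives Δ = (0.840, -1.560).
Then the next iterate is (p, q)₁ = (-0.160, -0.560).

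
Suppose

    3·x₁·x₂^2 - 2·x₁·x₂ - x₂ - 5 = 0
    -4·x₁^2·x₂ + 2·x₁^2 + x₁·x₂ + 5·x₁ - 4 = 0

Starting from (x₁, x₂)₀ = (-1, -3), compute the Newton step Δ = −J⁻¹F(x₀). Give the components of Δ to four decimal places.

(-0.0699, 1.9635)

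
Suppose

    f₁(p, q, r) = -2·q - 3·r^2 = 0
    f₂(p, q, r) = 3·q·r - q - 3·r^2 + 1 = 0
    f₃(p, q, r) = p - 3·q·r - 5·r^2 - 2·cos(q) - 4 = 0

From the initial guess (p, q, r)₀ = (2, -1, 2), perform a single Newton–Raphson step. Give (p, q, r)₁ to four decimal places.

(7.1771, -0.5333, 1.0889)

At (2, -1, 2): F = (-10.0000, -16.0000, -17.080605).
Jacobian J = [[0, -2, -6·r], [0, 3·r - 1, 3·q - 6·r], [1, -3·r + 2·sin(q), -3·q - 10·r]].
At the point, J = [[0.0000, -2.0000, -12.0000], [0.0000, 5.0000, -15.0000], [1.0000, -7.682942, -17.0000]] (det J = 90.0000).
Solving J·Δ = −F gives Δ = (5.1771, 0.4667, -0.9111).
Then the next iterate is (p, q, r)₁ = (7.1771, -0.5333, 1.0889).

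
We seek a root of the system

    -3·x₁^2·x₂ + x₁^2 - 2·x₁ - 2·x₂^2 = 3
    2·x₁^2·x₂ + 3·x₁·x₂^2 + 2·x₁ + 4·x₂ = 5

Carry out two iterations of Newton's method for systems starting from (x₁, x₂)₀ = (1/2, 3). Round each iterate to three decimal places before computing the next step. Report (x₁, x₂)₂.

At (1/2, 3): F = (-24.000, 23.000).
Jacobian J = [[-6·x₁·x₂ + 2·x₁ - 2, -3·x₁^2 - 4·x₂], [4·x₁·x₂ + 3·x₂^2 + 2, 2·x₁^2 + 6·x₁·x₂ + 4]].
At the point, J = [[-10.000, -12.750], [35.000, 13.500]] (det J = 311.250).
Solving J·Δ = −F gives Δ = (0.099, -1.960).
Then the next iterate is (x₁, x₂)₁ = (0.599, 1.040).
Round to (0.599, 1.040) and repeat: F = (-7.12186, 3.04794), J = [[-4.53976, -5.23640], [7.73664, 8.45536]].
Δ = (20.809, -19.401), so (x₁, x₂)₂ = (21.408, -18.361).

(21.408, -18.361)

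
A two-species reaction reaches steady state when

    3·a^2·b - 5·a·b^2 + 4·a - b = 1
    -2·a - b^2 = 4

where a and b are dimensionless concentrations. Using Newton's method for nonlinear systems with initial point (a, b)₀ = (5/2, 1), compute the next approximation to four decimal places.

(0.1235, -1.6235)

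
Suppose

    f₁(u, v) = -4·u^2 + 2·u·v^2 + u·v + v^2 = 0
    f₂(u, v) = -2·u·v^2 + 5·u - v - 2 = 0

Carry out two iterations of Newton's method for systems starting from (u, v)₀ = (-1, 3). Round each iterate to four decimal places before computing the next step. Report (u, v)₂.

(-0.3953, 2.9496)

At (-1, 3): F = (-16.0000, 8.0000).
Jacobian J = [[-8·u + 2·v^2 + v, 4·u·v + u + 2·v], [-2·v^2 + 5, -4·u·v - 1]].
At the point, J = [[29.0000, -7.0000], [-13.0000, 11.0000]] (det J = 228.0000).
Solving J·Δ = −F gives Δ = (0.5263, -0.1053).
Then the next iterate is (u, v)₁ = (-0.4737, 2.8947).
Round to (-0.4737, 2.8947) and repeat: F = (-1.828036, 0.675338), J = [[23.442876, -0.169178], [-11.758576, 4.484878]].
Δ = (0.0784, 0.0549), so (u, v)₂ = (-0.3953, 2.9496).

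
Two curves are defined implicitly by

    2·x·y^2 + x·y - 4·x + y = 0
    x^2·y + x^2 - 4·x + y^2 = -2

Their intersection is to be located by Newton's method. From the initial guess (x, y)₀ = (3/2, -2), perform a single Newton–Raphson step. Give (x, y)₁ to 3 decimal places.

At (3/2, -2): F = (1.000, -2.250).
Jacobian J = [[2·y^2 + y - 4, 4·x·y + x + 1], [2·x·y + 2·x - 4, x^2 + 2·y]].
At the point, J = [[2.000, -9.500], [-7.000, -1.750]] (det J = -70.000).
Solving J·Δ = −F gives Δ = (-0.330, 0.036).
Then the next iterate is (x, y)₁ = (1.170, -1.964).

(1.170, -1.964)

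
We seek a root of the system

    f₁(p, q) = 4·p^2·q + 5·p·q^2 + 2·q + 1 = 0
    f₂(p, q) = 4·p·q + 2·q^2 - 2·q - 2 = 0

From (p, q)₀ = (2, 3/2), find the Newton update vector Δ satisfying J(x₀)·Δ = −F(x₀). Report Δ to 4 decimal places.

(-0.4000, -0.7583)

At (2, 3/2): F = (50.5000, 11.5000).
Jacobian J = [[8·p·q + 5·q^2, 4·p^2 + 10·p·q + 2], [4·q, 4·p + 4·q - 2]].
At the point, J = [[35.2500, 48.0000], [6.0000, 12.0000]] (det J = 135.0000).
Solving J·Δ = −F gives Δ = (-0.4000, -0.7583).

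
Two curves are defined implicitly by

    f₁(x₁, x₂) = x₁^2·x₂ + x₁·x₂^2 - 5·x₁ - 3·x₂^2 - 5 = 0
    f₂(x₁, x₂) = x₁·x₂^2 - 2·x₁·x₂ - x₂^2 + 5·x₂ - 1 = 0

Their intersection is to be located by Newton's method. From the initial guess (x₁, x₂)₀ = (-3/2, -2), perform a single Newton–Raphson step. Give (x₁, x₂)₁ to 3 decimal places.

(1.094, -1.653)

At (-3/2, -2): F = (-20.000, -27.000).
Jacobian J = [[2·x₁·x₂ + x₂^2 - 5, x₁^2 + 2·x₁·x₂ - 6·x₂], [x₂^2 - 2·x₂, 2·x₁·x₂ - 2·x₁ - 2·x₂ + 5]].
At the point, J = [[5.000, 20.250], [8.000, 18.000]] (det J = -72.000).
Solving J·Δ = −F gives Δ = (2.594, 0.347).
Then the next iterate is (x₁, x₂)₁ = (1.094, -1.653).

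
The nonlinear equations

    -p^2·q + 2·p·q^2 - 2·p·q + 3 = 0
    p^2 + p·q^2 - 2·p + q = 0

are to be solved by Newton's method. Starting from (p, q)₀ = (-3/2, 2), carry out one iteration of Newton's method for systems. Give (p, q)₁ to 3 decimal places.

At (-3/2, 2): F = (-7.500, 1.250).
Jacobian J = [[-2·p·q + 2·q^2 - 2·q, -p^2 + 4·p·q - 2·p], [2·p + q^2 - 2, 2·p·q + 1]].
At the point, J = [[10.000, -11.250], [-1.000, -5.000]] (det J = -61.250).
Solving J·Δ = −F gives Δ = (0.842, 0.082).
Then the next iterate is (p, q)₁ = (-0.658, 2.082).

(-0.658, 2.082)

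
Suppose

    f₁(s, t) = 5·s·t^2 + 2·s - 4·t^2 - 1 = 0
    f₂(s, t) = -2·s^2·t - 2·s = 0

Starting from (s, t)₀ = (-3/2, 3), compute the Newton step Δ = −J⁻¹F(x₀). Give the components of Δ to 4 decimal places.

(0.2697, -1.3742)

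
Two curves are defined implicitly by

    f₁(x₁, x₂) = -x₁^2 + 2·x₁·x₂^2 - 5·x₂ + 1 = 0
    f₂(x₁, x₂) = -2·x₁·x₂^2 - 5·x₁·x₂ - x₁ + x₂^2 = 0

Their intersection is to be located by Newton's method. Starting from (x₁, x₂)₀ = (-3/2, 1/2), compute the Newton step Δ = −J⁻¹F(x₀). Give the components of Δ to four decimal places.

(0.2121, -0.4697)

At (-3/2, 1/2): F = (-4.5000, 6.2500).
Jacobian J = [[-2·x₁ + 2·x₂^2, 4·x₁·x₂ - 5], [-2·x₂^2 - 5·x₂ - 1, -4·x₁·x₂ - 5·x₁ + 2·x₂]].
At the point, J = [[3.5000, -8.0000], [-4.0000, 11.5000]] (det J = 8.2500).
Solving J·Δ = −F gives Δ = (0.2121, -0.4697).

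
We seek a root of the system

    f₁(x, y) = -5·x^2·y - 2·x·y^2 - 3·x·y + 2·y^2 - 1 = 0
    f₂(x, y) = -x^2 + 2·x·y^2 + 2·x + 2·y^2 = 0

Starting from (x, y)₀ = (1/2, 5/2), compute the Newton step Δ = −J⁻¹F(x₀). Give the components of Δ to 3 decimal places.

(-0.132, -1.181)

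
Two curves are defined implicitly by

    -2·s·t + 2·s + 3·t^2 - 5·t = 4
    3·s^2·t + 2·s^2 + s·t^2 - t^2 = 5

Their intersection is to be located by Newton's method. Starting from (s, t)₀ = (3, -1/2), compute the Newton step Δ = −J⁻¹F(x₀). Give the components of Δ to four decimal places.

At (3, -1/2): F = (8.2500, 0.0000).
Jacobian J = [[-2·t + 2, -2·s + 6·t - 5], [6·s·t + 4·s + t^2, 3·s^2 + 2·s·t - 2·t]].
At the point, J = [[3.0000, -14.0000], [3.2500, 25.0000]] (det J = 120.5000).
Solving J·Δ = −F gives Δ = (-1.7116, 0.2225).

(-1.7116, 0.2225)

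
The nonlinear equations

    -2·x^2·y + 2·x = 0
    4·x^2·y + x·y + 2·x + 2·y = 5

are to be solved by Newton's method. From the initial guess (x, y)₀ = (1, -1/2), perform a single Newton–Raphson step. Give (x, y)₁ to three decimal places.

(0.652, 0.304)

At (1, -1/2): F = (3.000, -6.500).
Jacobian J = [[-4·x·y + 2, -2·x^2], [8·x·y + y + 2, 4·x^2 + x + 2]].
At the point, J = [[4.000, -2.000], [-2.500, 7.000]] (det J = 23.000).
Solving J·Δ = −F gives Δ = (-0.348, 0.804).
Then the next iterate is (x, y)₁ = (0.652, 0.304).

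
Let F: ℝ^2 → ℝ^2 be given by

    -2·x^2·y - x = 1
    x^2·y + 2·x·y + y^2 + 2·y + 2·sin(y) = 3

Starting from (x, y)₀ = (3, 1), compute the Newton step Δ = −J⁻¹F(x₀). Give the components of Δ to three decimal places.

(-1.209, -0.349)

At (3, 1): F = (-22.000, 16.68294).
Jacobian J = [[-4·x·y - 1, -2·x^2], [2·x·y + 2·y, x^2 + 2·x + 2·y + 2·cos(y) + 2]].
At the point, J = [[-13.000, -18.000], [8.000, 20.08060]] (det J = -117.04786).
Solving J·Δ = −F gives Δ = (-1.209, -0.349).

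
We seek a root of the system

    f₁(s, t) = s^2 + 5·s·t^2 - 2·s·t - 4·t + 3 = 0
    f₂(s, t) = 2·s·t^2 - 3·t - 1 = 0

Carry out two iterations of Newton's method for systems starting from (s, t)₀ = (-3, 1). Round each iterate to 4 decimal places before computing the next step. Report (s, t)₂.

(3.9974, 0.8525)

At (-3, 1): F = (-1.0000, -10.0000).
Jacobian J = [[2·s + 5·t^2 - 2·t, 10·s·t - 2·s - 4], [2·t^2, 4·s·t - 3]].
At the point, J = [[-3.0000, -28.0000], [2.0000, -15.0000]] (det J = 101.0000).
Solving J·Δ = −F gives Δ = (2.6238, -0.3168).
Then the next iterate is (s, t)₁ = (-0.3762, 0.6832).
Round to (-0.3762, 0.6832) and repeat: F = (0.044786, -3.400792), J = [[0.215011, -5.817798], [0.933524, -4.028079]].
Δ = (4.3736, 0.1693), so (s, t)₂ = (3.9974, 0.8525).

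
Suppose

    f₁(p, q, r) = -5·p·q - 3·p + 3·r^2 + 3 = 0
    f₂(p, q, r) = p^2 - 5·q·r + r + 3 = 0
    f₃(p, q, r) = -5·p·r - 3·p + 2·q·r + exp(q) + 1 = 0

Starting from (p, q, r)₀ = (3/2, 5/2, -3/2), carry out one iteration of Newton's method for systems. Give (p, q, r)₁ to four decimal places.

(-0.1091, 2.3213, -0.0798)

At (3/2, 5/2, -3/2): F = (-13.5000, 22.5000, 12.432494).
Jacobian J = [[-5·q - 3, -5·p, 6·r], [2·p, -5·r, -5·q + 1], [-5·r - 3, 2·r + exp(q), -5·p + 2·q]].
At the point, J = [[-15.5000, -7.5000, -9.0000], [3.0000, 7.5000, -11.5000], [4.5000, 9.182494, -2.5000]] (det J = -958.456885).
Solving J·Δ = −F gives Δ = (-1.6091, -0.1787, 1.4202).
Then the next iterate is (p, q, r)₁ = (-0.1091, 2.3213, -0.0798).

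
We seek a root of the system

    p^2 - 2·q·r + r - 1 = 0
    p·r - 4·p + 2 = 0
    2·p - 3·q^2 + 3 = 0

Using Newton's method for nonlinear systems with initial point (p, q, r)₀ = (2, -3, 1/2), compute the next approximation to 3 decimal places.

(0.601, -1.733, 0.552)

At (2, -3, 1/2): F = (6.500, -5.000, -20.000).
Jacobian J = [[2·p, -2·r, -2·q + 1], [r - 4, 0, p], [2, -6·q, 0]].
At the point, J = [[4.000, -1.000, 7.000], [-3.500, 0.000, 2.000], [2.000, 18.000, 0.000]] (det J = -589.000).
Solving J·Δ = −F gives Δ = (-1.399, 1.267, 0.052).
Then the next iterate is (p, q, r)₁ = (0.601, -1.733, 0.552).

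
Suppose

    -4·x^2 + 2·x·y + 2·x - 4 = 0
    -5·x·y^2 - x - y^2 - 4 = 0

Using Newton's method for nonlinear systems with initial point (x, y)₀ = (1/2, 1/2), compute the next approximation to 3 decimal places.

At (1/2, 1/2): F = (-3.500, -5.375).
Jacobian J = [[-8·x + 2·y + 2, 2·x], [-5·y^2 - 1, -10·x·y - 2·y]].
At the point, J = [[-1.000, 1.000], [-2.250, -3.500]] (det J = 5.750).
Solving J·Δ = −F gives Δ = (-3.065, 0.435).
Then the next iterate is (x, y)₁ = (-2.565, 0.935).

(-2.565, 0.935)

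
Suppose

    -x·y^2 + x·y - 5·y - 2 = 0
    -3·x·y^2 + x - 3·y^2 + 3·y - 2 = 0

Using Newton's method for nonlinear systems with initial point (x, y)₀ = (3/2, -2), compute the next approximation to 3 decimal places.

At (3/2, -2): F = (-1.000, -36.500).
Jacobian J = [[-y^2 + y, -2·x·y + x - 5], [-3·y^2 + 1, -6·x·y - 6·y + 3]].
At the point, J = [[-6.000, 2.500], [-11.000, 33.000]] (det J = -170.500).
Solving J·Δ = −F gives Δ = (0.342, 1.220).
Then the next iterate is (x, y)₁ = (1.842, -0.780).

(1.842, -0.780)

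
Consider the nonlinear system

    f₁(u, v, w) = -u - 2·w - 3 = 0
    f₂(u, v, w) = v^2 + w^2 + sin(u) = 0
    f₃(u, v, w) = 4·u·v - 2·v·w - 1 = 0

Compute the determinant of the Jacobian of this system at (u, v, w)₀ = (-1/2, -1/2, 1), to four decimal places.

4.0207

J = [[-1, 0, -2], [cos(u), 2·v, 2·w], [4·v, 4·u - 2·w, -2·v]].
At the point, J = [[-1.0000, 0.0000, -2.0000], [0.877583, -1.0000, 2.0000], [-2.0000, -4.0000, 1.0000]].
det J = 4.0207.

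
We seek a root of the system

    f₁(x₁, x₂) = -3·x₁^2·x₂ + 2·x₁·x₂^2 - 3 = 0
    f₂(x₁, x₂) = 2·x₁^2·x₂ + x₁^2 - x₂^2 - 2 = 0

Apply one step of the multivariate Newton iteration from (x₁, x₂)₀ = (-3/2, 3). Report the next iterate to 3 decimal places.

(-1.171, 1.567)

At (-3/2, 3): F = (-50.250, 4.750).
Jacobian J = [[-6·x₁·x₂ + 2·x₂^2, -3·x₁^2 + 4·x₁·x₂], [4·x₁·x₂ + 2·x₁, 2·x₁^2 - 2·x₂]].
At the point, J = [[45.000, -24.750], [-21.000, -1.500]] (det J = -587.250).
Solving J·Δ = −F gives Δ = (0.329, -1.433).
Then the next iterate is (x₁, x₂)₁ = (-1.171, 1.567).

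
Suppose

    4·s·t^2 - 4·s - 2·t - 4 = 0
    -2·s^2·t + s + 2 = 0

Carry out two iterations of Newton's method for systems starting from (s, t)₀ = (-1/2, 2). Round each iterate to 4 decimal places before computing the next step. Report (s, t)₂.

At (-1/2, 2): F = (-14.0000, 0.5000).
Jacobian J = [[4·t^2 - 4, 8·s·t - 2], [-4·s·t + 1, -2·s^2]].
At the point, J = [[12.0000, -10.0000], [5.0000, -0.5000]] (det J = 44.0000).
Solving J·Δ = −F gives Δ = (-0.2727, -1.7273).
Then the next iterate is (s, t)₁ = (-0.7727, 0.2727).
Round to (-0.7727, 0.2727) and repeat: F = (-1.684448, 0.901661), J = [[-3.702539, -3.685722], [1.842861, -1.194131]].
Δ = (-0.4757, 0.0209), so (s, t)₂ = (-1.2484, 0.2936).

(-1.2484, 0.2936)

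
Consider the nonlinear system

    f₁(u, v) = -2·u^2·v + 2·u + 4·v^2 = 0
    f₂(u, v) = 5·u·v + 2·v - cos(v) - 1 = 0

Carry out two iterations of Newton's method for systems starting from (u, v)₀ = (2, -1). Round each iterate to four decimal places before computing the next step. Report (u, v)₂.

(3.7113, 0.0183)

At (2, -1): F = (16.0000, -13.540302).
Jacobian J = [[-4·u·v + 2, -2·u^2 + 8·v], [5·v, 5·u + sin(v) + 2]].
At the point, J = [[10.0000, -16.0000], [-5.0000, 11.158529]] (det J = 31.585290).
Solving J·Δ = −F gives Δ = (1.2065, 1.7541).
Then the next iterate is (u, v)₁ = (3.2065, 0.7541).
Round to (3.2065, 0.7541) and repeat: F = (-6.819106, 11.869420), J = [[-7.672087, -14.530485], [3.7705, 18.717133]].
Δ = (0.5048, -0.7358), so (u, v)₂ = (3.7113, 0.0183).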